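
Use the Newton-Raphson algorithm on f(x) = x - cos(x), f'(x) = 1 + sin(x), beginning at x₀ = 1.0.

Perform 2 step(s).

f(x) = x - cos(x)
f'(x) = 1 + sin(x)
x₀ = 1.0

Newton-Raphson formula: x_{n+1} = x_n - f(x_n)/f'(x_n)

Iteration 1:
  f(1.000000) = 0.459698
  f'(1.000000) = 1.841471
  x_1 = 1.000000 - 0.459698/1.841471 = 0.750364
Iteration 2:
  f(0.750364) = 0.018923
  f'(0.750364) = 1.681905
  x_2 = 0.750364 - 0.018923/1.681905 = 0.739113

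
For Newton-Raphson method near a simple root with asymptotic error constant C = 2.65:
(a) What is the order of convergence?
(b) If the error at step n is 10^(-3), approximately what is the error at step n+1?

(a) Newton-Raphson has quadratic (order 2) convergence near simple roots.
    This means |e_{n+1}| ≈ C|e_n|².

(b) With |e_n| = 10^(-3) and C = 2.65:
    |e_{n+1}| ≈ 2.65 × (10^(-3))² = 2.65 × 10^(-6)

(a) 2 (quadratic); (b) |e_{n+1}| ≈ 2.650e-06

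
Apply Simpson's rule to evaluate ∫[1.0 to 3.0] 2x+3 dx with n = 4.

f(x) = 2x+3
a = 1.0, b = 3.0, n = 4
h = (b - a)/n = 0.500000

Simpson's rule: (h/3)[f(x₀) + 4f(x₁) + 2f(x₂) + ... + f(xₙ)]

x_0 = 1.0000, f(x_0) = 5.000000, coefficient = 1
x_1 = 1.5000, f(x_1) = 6.000000, coefficient = 4
x_2 = 2.0000, f(x_2) = 7.000000, coefficient = 2
x_3 = 2.5000, f(x_3) = 8.000000, coefficient = 4
x_4 = 3.0000, f(x_4) = 9.000000, coefficient = 1

I ≈ (0.500000/3) × 84.000000 = 14.000000
Exact value: 14.000000
Error: 0.000000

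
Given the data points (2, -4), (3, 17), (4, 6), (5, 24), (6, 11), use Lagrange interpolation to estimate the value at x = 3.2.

Lagrange interpolation formula:
P(x) = Σ yᵢ × Lᵢ(x)
where Lᵢ(x) = Π_{j≠i} (x - xⱼ)/(xᵢ - xⱼ)

L_0(3.2) = (3.2 - 3)/(2 - 3) × (3.2 - 4)/(2 - 4) × (3.2 - 5)/(2 - 5) × (3.2 - 6)/(2 - 6) = -0.033600
L_1(3.2) = (3.2 - 2)/(3 - 2) × (3.2 - 4)/(3 - 4) × (3.2 - 5)/(3 - 5) × (3.2 - 6)/(3 - 6) = 0.806400
L_2(3.2) = (3.2 - 2)/(4 - 2) × (3.2 - 3)/(4 - 3) × (3.2 - 5)/(4 - 5) × (3.2 - 6)/(4 - 6) = 0.302400
L_3(3.2) = (3.2 - 2)/(5 - 2) × (3.2 - 3)/(5 - 3) × (3.2 - 4)/(5 - 4) × (3.2 - 6)/(5 - 6) = -0.089600
L_4(3.2) = (3.2 - 2)/(6 - 2) × (3.2 - 3)/(6 - 3) × (3.2 - 4)/(6 - 4) × (3.2 - 5)/(6 - 5) = 0.014400

P(3.2) = (-4)×L_0(3.2) + 17×L_1(3.2) + 6×L_2(3.2) + 24×L_3(3.2) + 11×L_4(3.2)
P(3.2) = 13.665600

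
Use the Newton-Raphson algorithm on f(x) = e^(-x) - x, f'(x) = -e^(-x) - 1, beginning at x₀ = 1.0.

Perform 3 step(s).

f(x) = e^(-x) - x
f'(x) = -e^(-x) - 1
x₀ = 1.0

Newton-Raphson formula: x_{n+1} = x_n - f(x_n)/f'(x_n)

Iteration 1:
  f(1.000000) = -0.632121
  f'(1.000000) = -1.367879
  x_1 = 1.000000 - (-0.632121)/(-1.367879) = 0.537883
Iteration 2:
  f(0.537883) = 0.046100
  f'(0.537883) = -1.583983
  x_2 = 0.537883 - 0.046100/(-1.583983) = 0.566987
Iteration 3:
  f(0.566987) = 0.000245
  f'(0.566987) = -1.567232
  x_3 = 0.566987 - 0.000245/(-1.567232) = 0.567143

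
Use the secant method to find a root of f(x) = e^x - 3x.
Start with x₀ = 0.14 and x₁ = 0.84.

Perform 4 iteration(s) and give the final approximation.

f(x) = e^x - 3x
x₀ = 0.14, x₁ = 0.84

Secant formula: x_{n+1} = x_n - f(x_n)(x_n - x_{n-1})/(f(x_n) - f(x_{n-1}))

Iteration 1:
  f(0.140000) = 0.730274
  f(0.840000) = -0.203633
  x_2 = 0.840000 - (-0.203633)×(0.840000 - 0.140000)/(-0.203633 - 0.730274)
       = 0.687369
Iteration 2:
  f(0.840000) = -0.203633
  f(0.687369) = -0.073630
  x_3 = 0.687369 - (-0.073630)×(0.687369 - 0.840000)/(-0.073630 - (-0.203633))
       = 0.600923
Iteration 3:
  f(0.687369) = -0.073630
  f(0.600923) = 0.021032
  x_4 = 0.600923 - 0.021032×(0.600923 - 0.687369)/(0.021032 - (-0.073630))
       = 0.620130
Iteration 4:
  f(0.600923) = 0.021032
  f(0.620130) = -0.001220
  x_5 = 0.620130 - (-0.001220)×(0.620130 - 0.600923)/(-0.001220 - 0.021032)
       = 0.619077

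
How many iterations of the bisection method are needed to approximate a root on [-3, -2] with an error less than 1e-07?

We need (b-a)/2^n ≤ 1e-07
(-2 - (-3))/2^n ≤ 1e-07
1/2^n ≤ 1e-07
2^n ≥ 10000000
n ≥ log₂(10000000) = 23.25
n ≥ 24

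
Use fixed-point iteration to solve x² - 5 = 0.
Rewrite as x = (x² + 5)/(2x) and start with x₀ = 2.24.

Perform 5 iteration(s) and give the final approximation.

Equation: x² - 5 = 0
Fixed-point form: x = (x² + 5)/(2x)
x₀ = 2.24

x_1 = g(2.240000) = 2.236071
x_2 = g(2.236071) = 2.236068
x_3 = g(2.236068) = 2.236068
x_4 = g(2.236068) = 2.236068
x_5 = g(2.236068) = 2.236068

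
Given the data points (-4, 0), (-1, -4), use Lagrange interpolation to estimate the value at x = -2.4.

Lagrange interpolation formula:
P(x) = Σ yᵢ × Lᵢ(x)
where Lᵢ(x) = Π_{j≠i} (x - xⱼ)/(xᵢ - xⱼ)

L_0(-2.4) = (-2.4 - (-1))/(-4 - (-1)) = 0.466667
L_1(-2.4) = (-2.4 - (-4))/(-1 - (-4)) = 0.533333

P(-2.4) = 0×L_0(-2.4) + (-4)×L_1(-2.4)
P(-2.4) = -2.133333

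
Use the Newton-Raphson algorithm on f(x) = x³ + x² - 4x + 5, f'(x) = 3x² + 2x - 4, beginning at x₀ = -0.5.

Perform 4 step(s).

f(x) = x³ + x² - 4x + 5
f'(x) = 3x² + 2x - 4
x₀ = -0.5

Newton-Raphson formula: x_{n+1} = x_n - f(x_n)/f'(x_n)

Iteration 1:
  f(-0.500000) = 7.125000
  f'(-0.500000) = -4.250000
  x_1 = -0.500000 - 7.125000/(-4.250000) = 1.176471
Iteration 2:
  f(1.176471) = 3.306534
  f'(1.176471) = 2.505190
  x_2 = 1.176471 - 3.306534/2.505190 = -0.143403
Iteration 3:
  f(-0.143403) = 5.591226
  f'(-0.143403) = -4.225112
  x_3 = -0.143403 - 5.591226/(-4.225112) = 1.179929
Iteration 4:
  f(1.179929) = 3.315253
  f'(1.179929) = 2.536558
  x_4 = 1.179929 - 3.315253/2.536558 = -0.127060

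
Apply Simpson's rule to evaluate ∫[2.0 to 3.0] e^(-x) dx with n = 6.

f(x) = e^(-x)
a = 2.0, b = 3.0, n = 6
h = (b - a)/n = 0.166667

Simpson's rule: (h/3)[f(x₀) + 4f(x₁) + 2f(x₂) + ... + f(xₙ)]

x_0 = 2.0000, f(x_0) = 0.135335, coefficient = 1
x_1 = 2.1667, f(x_1) = 0.114559, coefficient = 4
x_2 = 2.3333, f(x_2) = 0.096972, coefficient = 2
x_3 = 2.5000, f(x_3) = 0.082085, coefficient = 4
x_4 = 2.6667, f(x_4) = 0.069483, coefficient = 2
x_5 = 2.8333, f(x_5) = 0.058816, coefficient = 4
x_6 = 3.0000, f(x_6) = 0.049787, coefficient = 1

I ≈ (0.166667/3) × 1.539874 = 0.085549
Exact value: 0.085548
Error: 0.000000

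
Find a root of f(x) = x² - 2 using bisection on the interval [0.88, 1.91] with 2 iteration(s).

f(x) = x² - 2
Initial interval: [0.88, 1.91]

Iteration 1:
  c_1 = (0.880000 + 1.910000)/2 = 1.395000
  f(c_1) = f(1.395000) = -0.053975
  f(a) × f(c) ≥ 0, new interval: [1.395000, 1.910000]
Iteration 2:
  c_2 = (1.395000 + 1.910000)/2 = 1.652500
  f(c_2) = f(1.652500) = 0.730756
  f(a) × f(c) < 0, new interval: [1.395000, 1.652500]

After 2 iteration(s), the approximation is c_2 = 1.652500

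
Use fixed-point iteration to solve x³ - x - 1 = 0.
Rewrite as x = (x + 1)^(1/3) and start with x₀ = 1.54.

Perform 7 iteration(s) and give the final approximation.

Equation: x³ - x - 1 = 0
Fixed-point form: x = (x + 1)^(1/3)
x₀ = 1.54

x_1 = g(1.540000) = 1.364409
x_2 = g(1.364409) = 1.332215
x_3 = g(1.332215) = 1.326140
x_4 = g(1.326140) = 1.324988
x_5 = g(1.324988) = 1.324769
x_6 = g(1.324769) = 1.324728
x_7 = g(1.324728) = 1.324720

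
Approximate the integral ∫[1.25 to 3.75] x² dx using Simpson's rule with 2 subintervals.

f(x) = x²
a = 1.25, b = 3.75, n = 2
h = (b - a)/n = 1.250000

Simpson's rule: (h/3)[f(x₀) + 4f(x₁) + 2f(x₂) + ... + f(xₙ)]

x_0 = 1.2500, f(x_0) = 1.562500, coefficient = 1
x_1 = 2.5000, f(x_1) = 6.250000, coefficient = 4
x_2 = 3.7500, f(x_2) = 14.062500, coefficient = 1

I ≈ (1.250000/3) × 40.625000 = 16.927083
Exact value: 16.927083
Error: 0.000000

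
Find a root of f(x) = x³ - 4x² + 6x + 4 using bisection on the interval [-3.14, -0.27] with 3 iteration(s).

f(x) = x³ - 4x² + 6x + 4
Initial interval: [-3.14, -0.27]

Iteration 1:
  c_1 = (-3.140000 + (-0.270000))/2 = -1.705000
  f(c_1) = f(-1.705000) = -22.814578
  f(a) × f(c) ≥ 0, new interval: [-1.705000, -0.270000]
Iteration 2:
  c_2 = (-1.705000 + (-0.270000))/2 = -0.987500
  f(c_2) = f(-0.987500) = -6.788592
  f(a) × f(c) ≥ 0, new interval: [-0.987500, -0.270000]
Iteration 3:
  c_3 = (-0.987500 + (-0.270000))/2 = -0.628750
  f(c_3) = f(-0.628750) = -1.602368
  f(a) × f(c) ≥ 0, new interval: [-0.628750, -0.270000]

After 3 iteration(s), the approximation is c_3 = -0.628750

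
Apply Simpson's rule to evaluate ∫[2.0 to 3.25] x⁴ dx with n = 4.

f(x) = x⁴
a = 2.0, b = 3.25, n = 4
h = (b - a)/n = 0.312500

Simpson's rule: (h/3)[f(x₀) + 4f(x₁) + 2f(x₂) + ... + f(xₙ)]

x_0 = 2.0000, f(x_0) = 16.000000, coefficient = 1
x_1 = 2.3125, f(x_1) = 28.597427, coefficient = 4
x_2 = 2.6250, f(x_2) = 47.480713, coefficient = 2
x_3 = 2.9375, f(x_3) = 74.458023, coefficient = 4
x_4 = 3.2500, f(x_4) = 111.566406, coefficient = 1

I ≈ (0.312500/3) × 634.749634 = 66.119754
Exact value: 66.118164
Error: 0.001589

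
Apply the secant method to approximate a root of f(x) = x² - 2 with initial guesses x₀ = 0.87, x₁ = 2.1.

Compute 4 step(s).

f(x) = x² - 2
x₀ = 0.87, x₁ = 2.1

Secant formula: x_{n+1} = x_n - f(x_n)(x_n - x_{n-1})/(f(x_n) - f(x_{n-1}))

Iteration 1:
  f(0.870000) = -1.243100
  f(2.100000) = 2.410000
  x_2 = 2.100000 - 2.410000×(2.100000 - 0.870000)/(2.410000 - (-1.243100))
       = 1.288552
Iteration 2:
  f(2.100000) = 2.410000
  f(1.288552) = -0.339633
  x_3 = 1.288552 - (-0.339633)×(1.288552 - 2.100000)/(-0.339633 - 2.410000)
       = 1.388782
Iteration 3:
  f(1.288552) = -0.339633
  f(1.388782) = -0.071285
  x_4 = 1.388782 - (-0.071285)×(1.388782 - 1.288552)/(-0.071285 - (-0.339633))
       = 1.415407
Iteration 4:
  f(1.388782) = -0.071285
  f(1.415407) = 0.003378
  x_5 = 1.415407 - 0.003378×(1.415407 - 1.388782)/(0.003378 - (-0.071285))
       = 1.414203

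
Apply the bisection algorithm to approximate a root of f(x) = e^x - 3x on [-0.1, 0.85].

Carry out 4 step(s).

f(x) = e^x - 3x
Initial interval: [-0.1, 0.85]

Iteration 1:
  c_1 = (-0.100000 + 0.850000)/2 = 0.375000
  f(c_1) = f(0.375000) = 0.329991
  f(a) × f(c) ≥ 0, new interval: [0.375000, 0.850000]
Iteration 2:
  c_2 = (0.375000 + 0.850000)/2 = 0.612500
  f(c_2) = f(0.612500) = 0.007538
  f(a) × f(c) ≥ 0, new interval: [0.612500, 0.850000]
Iteration 3:
  c_3 = (0.612500 + 0.850000)/2 = 0.731250
  f(c_3) = f(0.731250) = -0.116074
  f(a) × f(c) < 0, new interval: [0.612500, 0.731250]
Iteration 4:
  c_4 = (0.612500 + 0.731250)/2 = 0.671875
  f(c_4) = f(0.671875) = -0.057720
  f(a) × f(c) < 0, new interval: [0.612500, 0.671875]

After 4 iteration(s), the approximation is c_4 = 0.671875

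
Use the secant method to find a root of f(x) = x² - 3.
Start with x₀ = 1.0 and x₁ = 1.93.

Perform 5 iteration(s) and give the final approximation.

f(x) = x² - 3
x₀ = 1.0, x₁ = 1.93

Secant formula: x_{n+1} = x_n - f(x_n)(x_n - x_{n-1})/(f(x_n) - f(x_{n-1}))

Iteration 1:
  f(1.000000) = -2.000000
  f(1.930000) = 0.724900
  x_2 = 1.930000 - 0.724900×(1.930000 - 1.000000)/(0.724900 - (-2.000000))
       = 1.682594
Iteration 2:
  f(1.930000) = 0.724900
  f(1.682594) = -0.168878
  x_3 = 1.682594 - (-0.168878)×(1.682594 - 1.930000)/(-0.168878 - 0.724900)
       = 1.729341
Iteration 3:
  f(1.682594) = -0.168878
  f(1.729341) = -0.009380
  x_4 = 1.729341 - (-0.009380)×(1.729341 - 1.682594)/(-0.009380 - (-0.168878))
       = 1.732090
Iteration 4:
  f(1.729341) = -0.009380
  f(1.732090) = 0.000136
  x_5 = 1.732090 - 0.000136×(1.732090 - 1.729341)/(0.000136 - (-0.009380))
       = 1.732051
Iteration 5:
  f(1.732090) = 0.000136
  f(1.732051) = 0.000000
  x_6 = 1.732051 - 0.000000×(1.732051 - 1.732090)/(0.000000 - 0.000136)
       = 1.732051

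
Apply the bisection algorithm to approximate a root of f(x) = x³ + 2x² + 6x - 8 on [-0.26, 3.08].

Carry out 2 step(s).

f(x) = x³ + 2x² + 6x - 8
Initial interval: [-0.26, 3.08]

Iteration 1:
  c_1 = (-0.260000 + 3.080000)/2 = 1.410000
  f(c_1) = f(1.410000) = 7.239421
  f(a) × f(c) < 0, new interval: [-0.260000, 1.410000]
Iteration 2:
  c_2 = (-0.260000 + 1.410000)/2 = 0.575000
  f(c_2) = f(0.575000) = -3.698641
  f(a) × f(c) ≥ 0, new interval: [0.575000, 1.410000]

After 2 iteration(s), the approximation is c_2 = 0.575000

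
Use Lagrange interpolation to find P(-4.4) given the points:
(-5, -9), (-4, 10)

Lagrange interpolation formula:
P(x) = Σ yᵢ × Lᵢ(x)
where Lᵢ(x) = Π_{j≠i} (x - xⱼ)/(xᵢ - xⱼ)

L_0(-4.4) = (-4.4 - (-4))/(-5 - (-4)) = 0.400000
L_1(-4.4) = (-4.4 - (-5))/(-4 - (-5)) = 0.600000

P(-4.4) = (-9)×L_0(-4.4) + 10×L_1(-4.4)
P(-4.4) = 2.400000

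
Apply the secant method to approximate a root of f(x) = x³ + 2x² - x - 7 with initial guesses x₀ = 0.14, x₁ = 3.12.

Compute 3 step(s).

f(x) = x³ + 2x² - x - 7
x₀ = 0.14, x₁ = 3.12

Secant formula: x_{n+1} = x_n - f(x_n)(x_n - x_{n-1})/(f(x_n) - f(x_{n-1}))

Iteration 1:
  f(0.140000) = -7.098056
  f(3.120000) = 39.720128
  x_2 = 3.120000 - 39.720128×(3.120000 - 0.140000)/(39.720128 - (-7.098056))
       = 0.591795
Iteration 2:
  f(3.120000) = 39.720128
  f(0.591795) = -6.684094
  x_3 = 0.591795 - (-6.684094)×(0.591795 - 3.120000)/(-6.684094 - 39.720128)
       = 0.955959
Iteration 3:
  f(0.591795) = -6.684094
  f(0.955959) = -5.254633
  x_4 = 0.955959 - (-5.254633)×(0.955959 - 0.591795)/(-5.254633 - (-6.684094))
       = 2.294611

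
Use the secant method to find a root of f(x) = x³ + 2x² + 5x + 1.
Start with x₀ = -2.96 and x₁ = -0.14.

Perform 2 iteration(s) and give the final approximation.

f(x) = x³ + 2x² + 5x + 1
x₀ = -2.96, x₁ = -0.14

Secant formula: x_{n+1} = x_n - f(x_n)(x_n - x_{n-1})/(f(x_n) - f(x_{n-1}))

Iteration 1:
  f(-2.960000) = -22.211136
  f(-0.140000) = 0.336456
  x_2 = -0.140000 - 0.336456×(-0.140000 - (-2.960000))/(0.336456 - (-22.211136))
       = -0.182080
Iteration 2:
  f(-0.140000) = 0.336456
  f(-0.182080) = 0.149869
  x_3 = -0.182080 - 0.149869×(-0.182080 - (-0.140000))/(0.149869 - 0.336456)
       = -0.215879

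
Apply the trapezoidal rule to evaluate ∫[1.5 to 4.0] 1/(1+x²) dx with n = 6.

f(x) = 1/(1+x²)
a = 1.5, b = 4.0, n = 6
h = (b - a)/n = 0.416667

Trapezoidal rule: (h/2)[f(x₀) + 2f(x₁) + 2f(x₂) + ... + f(xₙ)]

x_0 = 1.5000, f(x_0) = 0.307692, coefficient = 1
x_1 = 1.9167, f(x_1) = 0.213967, coefficient = 2
x_2 = 2.3333, f(x_2) = 0.155172, coefficient = 2
x_3 = 2.7500, f(x_3) = 0.116788, coefficient = 2
x_4 = 3.1667, f(x_4) = 0.090680, coefficient = 2
x_5 = 3.5833, f(x_5) = 0.072253, coefficient = 2
x_6 = 4.0000, f(x_6) = 0.058824, coefficient = 1

I ≈ (0.416667/2) × 1.664238 = 0.346716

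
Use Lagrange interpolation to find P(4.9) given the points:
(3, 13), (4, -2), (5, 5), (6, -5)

Lagrange interpolation formula:
P(x) = Σ yᵢ × Lᵢ(x)
where Lᵢ(x) = Π_{j≠i} (x - xⱼ)/(xᵢ - xⱼ)

L_0(4.9) = (4.9 - 4)/(3 - 4) × (4.9 - 5)/(3 - 5) × (4.9 - 6)/(3 - 6) = -0.016500
L_1(4.9) = (4.9 - 3)/(4 - 3) × (4.9 - 5)/(4 - 5) × (4.9 - 6)/(4 - 6) = 0.104500
L_2(4.9) = (4.9 - 3)/(5 - 3) × (4.9 - 4)/(5 - 4) × (4.9 - 6)/(5 - 6) = 0.940500
L_3(4.9) = (4.9 - 3)/(6 - 3) × (4.9 - 4)/(6 - 4) × (4.9 - 5)/(6 - 5) = -0.028500

P(4.9) = 13×L_0(4.9) + (-2)×L_1(4.9) + 5×L_2(4.9) + (-5)×L_3(4.9)
P(4.9) = 4.421500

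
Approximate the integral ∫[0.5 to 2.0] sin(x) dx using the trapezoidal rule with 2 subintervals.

f(x) = sin(x)
a = 0.5, b = 2.0, n = 2
h = (b - a)/n = 0.750000

Trapezoidal rule: (h/2)[f(x₀) + 2f(x₁) + 2f(x₂) + ... + f(xₙ)]

x_0 = 0.5000, f(x_0) = 0.479426, coefficient = 1
x_1 = 1.2500, f(x_1) = 0.948985, coefficient = 2
x_2 = 2.0000, f(x_2) = 0.909297, coefficient = 1

I ≈ (0.750000/2) × 3.286692 = 1.232510
Exact value: 1.293729
Error: 0.061220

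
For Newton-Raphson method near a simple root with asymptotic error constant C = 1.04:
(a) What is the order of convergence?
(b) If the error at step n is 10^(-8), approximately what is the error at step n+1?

(a) Newton-Raphson has quadratic (order 2) convergence near simple roots.
    This means |e_{n+1}| ≈ C|e_n|².

(b) With |e_n| = 10^(-8) and C = 1.04:
    |e_{n+1}| ≈ 1.04 × (10^(-8))² = 1.04 × 10^(-16)

(a) 2 (quadratic); (b) |e_{n+1}| ≈ 1.040e-16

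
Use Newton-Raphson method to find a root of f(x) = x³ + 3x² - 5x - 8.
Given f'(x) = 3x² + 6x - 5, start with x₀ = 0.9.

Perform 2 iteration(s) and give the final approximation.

f(x) = x³ + 3x² - 5x - 8
f'(x) = 3x² + 6x - 5
x₀ = 0.9

Newton-Raphson formula: x_{n+1} = x_n - f(x_n)/f'(x_n)

Iteration 1:
  f(0.900000) = -9.341000
  f'(0.900000) = 2.830000
  x_1 = 0.900000 - (-9.341000)/2.830000 = 4.200707
Iteration 2:
  f(4.200707) = 98.059683
  f'(4.200707) = 73.142051
  x_2 = 4.200707 - 98.059683/73.142051 = 2.860032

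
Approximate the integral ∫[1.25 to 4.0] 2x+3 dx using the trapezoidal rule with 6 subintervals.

f(x) = 2x+3
a = 1.25, b = 4.0, n = 6
h = (b - a)/n = 0.458333

Trapezoidal rule: (h/2)[f(x₀) + 2f(x₁) + 2f(x₂) + ... + f(xₙ)]

x_0 = 1.2500, f(x_0) = 5.500000, coefficient = 1
x_1 = 1.7083, f(x_1) = 6.416667, coefficient = 2
x_2 = 2.1667, f(x_2) = 7.333333, coefficient = 2
x_3 = 2.6250, f(x_3) = 8.250000, coefficient = 2
x_4 = 3.0833, f(x_4) = 9.166667, coefficient = 2
x_5 = 3.5417, f(x_5) = 10.083333, coefficient = 2
x_6 = 4.0000, f(x_6) = 11.000000, coefficient = 1

I ≈ (0.458333/2) × 99.000000 = 22.687500
Exact value: 22.687500
Error: 0.000000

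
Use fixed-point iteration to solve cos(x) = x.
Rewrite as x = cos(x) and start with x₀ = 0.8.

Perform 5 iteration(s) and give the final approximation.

Equation: cos(x) = x
Fixed-point form: x = cos(x)
x₀ = 0.8

x_1 = g(0.800000) = 0.696707
x_2 = g(0.696707) = 0.766960
x_3 = g(0.766960) = 0.720024
x_4 = g(0.720024) = 0.751790
x_5 = g(0.751790) = 0.730468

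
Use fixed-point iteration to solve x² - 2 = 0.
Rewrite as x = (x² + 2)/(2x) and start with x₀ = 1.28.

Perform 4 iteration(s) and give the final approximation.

Equation: x² - 2 = 0
Fixed-point form: x = (x² + 2)/(2x)
x₀ = 1.28

x_1 = g(1.280000) = 1.421250
x_2 = g(1.421250) = 1.414231
x_3 = g(1.414231) = 1.414214
x_4 = g(1.414214) = 1.414214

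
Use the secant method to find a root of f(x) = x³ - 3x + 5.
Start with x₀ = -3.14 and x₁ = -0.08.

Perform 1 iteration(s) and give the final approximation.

f(x) = x³ - 3x + 5
x₀ = -3.14, x₁ = -0.08

Secant formula: x_{n+1} = x_n - f(x_n)(x_n - x_{n-1})/(f(x_n) - f(x_{n-1}))

Iteration 1:
  f(-3.140000) = -16.539144
  f(-0.080000) = 5.239488
  x_2 = -0.080000 - 5.239488×(-0.080000 - (-3.140000))/(5.239488 - (-16.539144))
       = -0.816173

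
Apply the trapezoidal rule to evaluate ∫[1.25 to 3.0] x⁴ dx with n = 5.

f(x) = x⁴
a = 1.25, b = 3.0, n = 5
h = (b - a)/n = 0.350000

Trapezoidal rule: (h/2)[f(x₀) + 2f(x₁) + 2f(x₂) + ... + f(xₙ)]

x_0 = 1.2500, f(x_0) = 2.441406, coefficient = 1
x_1 = 1.6000, f(x_1) = 6.553600, coefficient = 2
x_2 = 1.9500, f(x_2) = 14.459006, coefficient = 2
x_3 = 2.3000, f(x_3) = 27.984100, coefficient = 2
x_4 = 2.6500, f(x_4) = 49.315506, coefficient = 2
x_5 = 3.0000, f(x_5) = 81.000000, coefficient = 1

I ≈ (0.350000/2) × 280.065831 = 49.011520
Exact value: 47.989648
Error: 1.021872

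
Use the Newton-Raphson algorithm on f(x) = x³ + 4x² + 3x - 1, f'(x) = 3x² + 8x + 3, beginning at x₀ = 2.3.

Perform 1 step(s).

f(x) = x³ + 4x² + 3x - 1
f'(x) = 3x² + 8x + 3
x₀ = 2.3

Newton-Raphson formula: x_{n+1} = x_n - f(x_n)/f'(x_n)

Iteration 1:
  f(2.300000) = 39.227000
  f'(2.300000) = 37.270000
  x_1 = 2.300000 - 39.227000/37.270000 = 1.247491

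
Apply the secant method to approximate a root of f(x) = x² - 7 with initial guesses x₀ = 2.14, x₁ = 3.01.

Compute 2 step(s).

f(x) = x² - 7
x₀ = 2.14, x₁ = 3.01

Secant formula: x_{n+1} = x_n - f(x_n)(x_n - x_{n-1})/(f(x_n) - f(x_{n-1}))

Iteration 1:
  f(2.140000) = -2.420400
  f(3.010000) = 2.060100
  x_2 = 3.010000 - 2.060100×(3.010000 - 2.140000)/(2.060100 - (-2.420400))
       = 2.609981
Iteration 2:
  f(3.010000) = 2.060100
  f(2.609981) = -0.188001
  x_3 = 2.609981 - (-0.188001)×(2.609981 - 3.010000)/(-0.188001 - 2.060100)
       = 2.643433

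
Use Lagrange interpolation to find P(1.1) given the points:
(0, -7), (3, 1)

Lagrange interpolation formula:
P(x) = Σ yᵢ × Lᵢ(x)
where Lᵢ(x) = Π_{j≠i} (x - xⱼ)/(xᵢ - xⱼ)

L_0(1.1) = (1.1 - 3)/(0 - 3) = 0.633333
L_1(1.1) = (1.1 - 0)/(3 - 0) = 0.366667

P(1.1) = (-7)×L_0(1.1) + 1×L_1(1.1)
P(1.1) = -4.066667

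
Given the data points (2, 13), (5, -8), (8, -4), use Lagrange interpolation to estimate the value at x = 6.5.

Lagrange interpolation formula:
P(x) = Σ yᵢ × Lᵢ(x)
where Lᵢ(x) = Π_{j≠i} (x - xⱼ)/(xᵢ - xⱼ)

L_0(6.5) = (6.5 - 5)/(2 - 5) × (6.5 - 8)/(2 - 8) = -0.125000
L_1(6.5) = (6.5 - 2)/(5 - 2) × (6.5 - 8)/(5 - 8) = 0.750000
L_2(6.5) = (6.5 - 2)/(8 - 2) × (6.5 - 5)/(8 - 5) = 0.375000

P(6.5) = 13×L_0(6.5) + (-8)×L_1(6.5) + (-4)×L_2(6.5)
P(6.5) = -9.125000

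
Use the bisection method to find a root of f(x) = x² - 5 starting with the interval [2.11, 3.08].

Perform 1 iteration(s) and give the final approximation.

f(x) = x² - 5
Initial interval: [2.11, 3.08]

Iteration 1:
  c_1 = (2.110000 + 3.080000)/2 = 2.595000
  f(c_1) = f(2.595000) = 1.734025
  f(a) × f(c) < 0, new interval: [2.110000, 2.595000]

After 1 iteration(s), the approximation is c_1 = 2.595000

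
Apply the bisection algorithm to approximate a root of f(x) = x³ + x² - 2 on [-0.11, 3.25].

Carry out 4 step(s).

f(x) = x³ + x² - 2
Initial interval: [-0.11, 3.25]

Iteration 1:
  c_1 = (-0.110000 + 3.250000)/2 = 1.570000
  f(c_1) = f(1.570000) = 4.334793
  f(a) × f(c) < 0, new interval: [-0.110000, 1.570000]
Iteration 2:
  c_2 = (-0.110000 + 1.570000)/2 = 0.730000
  f(c_2) = f(0.730000) = -1.078083
  f(a) × f(c) ≥ 0, new interval: [0.730000, 1.570000]
Iteration 3:
  c_3 = (0.730000 + 1.570000)/2 = 1.150000
  f(c_3) = f(1.150000) = 0.843375
  f(a) × f(c) < 0, new interval: [0.730000, 1.150000]
Iteration 4:
  c_4 = (0.730000 + 1.150000)/2 = 0.940000
  f(c_4) = f(0.940000) = -0.285816
  f(a) × f(c) ≥ 0, new interval: [0.940000, 1.150000]

After 4 iteration(s), the approximation is c_4 = 0.940000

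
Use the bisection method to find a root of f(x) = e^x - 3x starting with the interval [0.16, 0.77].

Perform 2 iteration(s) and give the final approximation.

f(x) = e^x - 3x
Initial interval: [0.16, 0.77]

Iteration 1:
  c_1 = (0.160000 + 0.770000)/2 = 0.465000
  f(c_1) = f(0.465000) = 0.197014
  f(a) × f(c) ≥ 0, new interval: [0.465000, 0.770000]
Iteration 2:
  c_2 = (0.465000 + 0.770000)/2 = 0.617500
  f(c_2) = f(0.617500) = 0.001787
  f(a) × f(c) ≥ 0, new interval: [0.617500, 0.770000]

After 2 iteration(s), the approximation is c_2 = 0.617500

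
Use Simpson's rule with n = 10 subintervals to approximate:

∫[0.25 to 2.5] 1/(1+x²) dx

f(x) = 1/(1+x²)
a = 0.25, b = 2.5, n = 10
h = (b - a)/n = 0.225000

Simpson's rule: (h/3)[f(x₀) + 4f(x₁) + 2f(x₂) + ... + f(xₙ)]

x_0 = 0.2500, f(x_0) = 0.941176, coefficient = 1
x_1 = 0.4750, f(x_1) = 0.815910, coefficient = 4
x_2 = 0.7000, f(x_2) = 0.671141, coefficient = 2
x_3 = 0.9250, f(x_3) = 0.538902, coefficient = 4
x_4 = 1.1500, f(x_4) = 0.430571, coefficient = 2
x_5 = 1.3750, f(x_5) = 0.345946, coefficient = 4
x_6 = 1.6000, f(x_6) = 0.280899, coefficient = 2
x_7 = 1.8250, f(x_7) = 0.230914, coefficient = 4
x_8 = 2.0500, f(x_8) = 0.192215, coefficient = 2
x_9 = 2.2750, f(x_9) = 0.161927, coefficient = 4
x_10 = 2.5000, f(x_10) = 0.137931, coefficient = 1

I ≈ (0.225000/3) × 12.603153 = 0.945237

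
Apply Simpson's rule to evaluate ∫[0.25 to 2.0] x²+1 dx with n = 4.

f(x) = x²+1
a = 0.25, b = 2.0, n = 4
h = (b - a)/n = 0.437500

Simpson's rule: (h/3)[f(x₀) + 4f(x₁) + 2f(x₂) + ... + f(xₙ)]

x_0 = 0.2500, f(x_0) = 1.062500, coefficient = 1
x_1 = 0.6875, f(x_1) = 1.472656, coefficient = 4
x_2 = 1.1250, f(x_2) = 2.265625, coefficient = 2
x_3 = 1.5625, f(x_3) = 3.441406, coefficient = 4
x_4 = 2.0000, f(x_4) = 5.000000, coefficient = 1

I ≈ (0.437500/3) × 30.250000 = 4.411458
Exact value: 4.411458
Error: 0.000000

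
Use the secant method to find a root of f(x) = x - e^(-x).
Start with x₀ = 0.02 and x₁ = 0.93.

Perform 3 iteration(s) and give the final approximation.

f(x) = x - e^(-x)
x₀ = 0.02, x₁ = 0.93

Secant formula: x_{n+1} = x_n - f(x_n)(x_n - x_{n-1})/(f(x_n) - f(x_{n-1}))

Iteration 1:
  f(0.020000) = -0.960199
  f(0.930000) = 0.535446
  x_2 = 0.930000 - 0.535446×(0.930000 - 0.020000)/(0.535446 - (-0.960199))
       = 0.604217
Iteration 2:
  f(0.930000) = 0.535446
  f(0.604217) = 0.057714
  x_3 = 0.604217 - 0.057714×(0.604217 - 0.930000)/(0.057714 - 0.535446)
       = 0.564859
Iteration 3:
  f(0.604217) = 0.057714
  f(0.564859) = -0.003581
  x_4 = 0.564859 - (-0.003581)×(0.564859 - 0.604217)/(-0.003581 - 0.057714)
       = 0.567159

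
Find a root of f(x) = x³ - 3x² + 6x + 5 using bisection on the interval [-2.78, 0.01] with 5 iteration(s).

f(x) = x³ - 3x² + 6x + 5
Initial interval: [-2.78, 0.01]

Iteration 1:
  c_1 = (-2.780000 + 0.010000)/2 = -1.385000
  f(c_1) = f(-1.385000) = -11.721417
  f(a) × f(c) ≥ 0, new interval: [-1.385000, 0.010000]
Iteration 2:
  c_2 = (-1.385000 + 0.010000)/2 = -0.687500
  f(c_2) = f(-0.687500) = -0.867920
  f(a) × f(c) ≥ 0, new interval: [-0.687500, 0.010000]
Iteration 3:
  c_3 = (-0.687500 + 0.010000)/2 = -0.338750
  f(c_3) = f(-0.338750) = 2.584373
  f(a) × f(c) < 0, new interval: [-0.687500, -0.338750]
Iteration 4:
  c_4 = (-0.687500 + (-0.338750))/2 = -0.513125
  f(c_4) = f(-0.513125) = 0.996254
  f(a) × f(c) < 0, new interval: [-0.687500, -0.513125]
Iteration 5:
  c_5 = (-0.687500 + (-0.513125))/2 = -0.600313
  f(c_5) = f(-0.600313) = 0.100662
  f(a) × f(c) < 0, new interval: [-0.687500, -0.600313]

After 5 iteration(s), the approximation is c_5 = -0.600313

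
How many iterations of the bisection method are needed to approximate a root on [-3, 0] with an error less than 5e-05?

We need (b-a)/2^n ≤ 5e-05
(0 - (-3))/2^n ≤ 5e-05
3/2^n ≤ 5e-05
2^n ≥ 60000
n ≥ log₂(60000) = 15.87
n ≥ 16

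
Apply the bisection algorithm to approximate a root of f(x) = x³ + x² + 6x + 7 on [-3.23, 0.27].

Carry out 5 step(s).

f(x) = x³ + x² + 6x + 7
Initial interval: [-3.23, 0.27]

Iteration 1:
  c_1 = (-3.230000 + 0.270000)/2 = -1.480000
  f(c_1) = f(-1.480000) = -2.931392
  f(a) × f(c) ≥ 0, new interval: [-1.480000, 0.270000]
Iteration 2:
  c_2 = (-1.480000 + 0.270000)/2 = -0.605000
  f(c_2) = f(-0.605000) = 3.514580
  f(a) × f(c) < 0, new interval: [-1.480000, -0.605000]
Iteration 3:
  c_3 = (-1.480000 + (-0.605000))/2 = -1.042500
  f(c_3) = f(-1.042500) = 0.698811
  f(a) × f(c) < 0, new interval: [-1.480000, -1.042500]
Iteration 4:
  c_4 = (-1.480000 + (-1.042500))/2 = -1.261250
  f(c_4) = f(-1.261250) = -0.983084
  f(a) × f(c) ≥ 0, new interval: [-1.261250, -1.042500]
Iteration 5:
  c_5 = (-1.261250 + (-1.042500))/2 = -1.151875
  f(c_5) = f(-1.151875) = -0.112760
  f(a) × f(c) ≥ 0, new interval: [-1.151875, -1.042500]

After 5 iteration(s), the approximation is c_5 = -1.151875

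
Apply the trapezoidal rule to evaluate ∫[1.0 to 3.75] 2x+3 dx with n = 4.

f(x) = 2x+3
a = 1.0, b = 3.75, n = 4
h = (b - a)/n = 0.687500

Trapezoidal rule: (h/2)[f(x₀) + 2f(x₁) + 2f(x₂) + ... + f(xₙ)]

x_0 = 1.0000, f(x_0) = 5.000000, coefficient = 1
x_1 = 1.6875, f(x_1) = 6.375000, coefficient = 2
x_2 = 2.3750, f(x_2) = 7.750000, coefficient = 2
x_3 = 3.0625, f(x_3) = 9.125000, coefficient = 2
x_4 = 3.7500, f(x_4) = 10.500000, coefficient = 1

I ≈ (0.687500/2) × 62.000000 = 21.312500
Exact value: 21.312500
Error: 0.000000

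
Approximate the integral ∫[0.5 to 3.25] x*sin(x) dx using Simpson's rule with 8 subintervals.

f(x) = x*sin(x)
a = 0.5, b = 3.25, n = 8
h = (b - a)/n = 0.343750

Simpson's rule: (h/3)[f(x₀) + 4f(x₁) + 2f(x₂) + ... + f(xₙ)]

x_0 = 0.5000, f(x_0) = 0.239713, coefficient = 1
x_1 = 0.8438, f(x_1) = 0.630400, coefficient = 4
x_2 = 1.1875, f(x_2) = 1.101331, coefficient = 2
x_3 = 1.5312, f(x_3) = 1.530053, coefficient = 4
x_4 = 1.8750, f(x_4) = 1.788911, coefficient = 2
x_5 = 2.2188, f(x_5) = 1.769055, coefficient = 4
x_6 = 2.5625, f(x_6) = 1.402366, coefficient = 2
x_7 = 2.9062, f(x_7) = 0.677668, coefficient = 4
x_8 = 3.2500, f(x_8) = -0.351634, coefficient = 1

I ≈ (0.343750/3) × 26.902000 = 3.082521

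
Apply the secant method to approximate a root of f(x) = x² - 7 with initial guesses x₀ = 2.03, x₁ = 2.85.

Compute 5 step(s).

f(x) = x² - 7
x₀ = 2.03, x₁ = 2.85

Secant formula: x_{n+1} = x_n - f(x_n)(x_n - x_{n-1})/(f(x_n) - f(x_{n-1}))

Iteration 1:
  f(2.030000) = -2.879100
  f(2.850000) = 1.122500
  x_2 = 2.850000 - 1.122500×(2.850000 - 2.030000)/(1.122500 - (-2.879100))
       = 2.619980
Iteration 2:
  f(2.850000) = 1.122500
  f(2.619980) = -0.135707
  x_3 = 2.619980 - (-0.135707)×(2.619980 - 2.850000)/(-0.135707 - 1.122500)
       = 2.644789
Iteration 3:
  f(2.619980) = -0.135707
  f(2.644789) = -0.005091
  x_4 = 2.644789 - (-0.005091)×(2.644789 - 2.619980)/(-0.005091 - (-0.135707))
       = 2.645756
Iteration 4:
  f(2.644789) = -0.005091
  f(2.645756) = 0.000025
  x_5 = 2.645756 - 0.000025×(2.645756 - 2.644789)/(0.000025 - (-0.005091))
       = 2.645751
Iteration 5:
  f(2.645756) = 0.000025
  f(2.645751) = 0.000000
  x_6 = 2.645751 - 0.000000×(2.645751 - 2.645756)/(0.000000 - 0.000025)
       = 2.645751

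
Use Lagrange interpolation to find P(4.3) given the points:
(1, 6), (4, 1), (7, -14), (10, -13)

Lagrange interpolation formula:
P(x) = Σ yᵢ × Lᵢ(x)
where Lᵢ(x) = Π_{j≠i} (x - xⱼ)/(xᵢ - xⱼ)

L_0(4.3) = (4.3 - 4)/(1 - 4) × (4.3 - 7)/(1 - 7) × (4.3 - 10)/(1 - 10) = -0.028500
L_1(4.3) = (4.3 - 1)/(4 - 1) × (4.3 - 7)/(4 - 7) × (4.3 - 10)/(4 - 10) = 0.940500
L_2(4.3) = (4.3 - 1)/(7 - 1) × (4.3 - 4)/(7 - 4) × (4.3 - 10)/(7 - 10) = 0.104500
L_3(4.3) = (4.3 - 1)/(10 - 1) × (4.3 - 4)/(10 - 4) × (4.3 - 7)/(10 - 7) = -0.016500

P(4.3) = 6×L_0(4.3) + 1×L_1(4.3) + (-14)×L_2(4.3) + (-13)×L_3(4.3)
P(4.3) = -0.479000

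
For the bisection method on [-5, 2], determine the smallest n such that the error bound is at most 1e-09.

We need (b-a)/2^n ≤ 1e-09
(2 - (-5))/2^n ≤ 1e-09
7/2^n ≤ 1e-09
2^n ≥ 7000000000
n ≥ log₂(7000000000) = 32.70
n ≥ 33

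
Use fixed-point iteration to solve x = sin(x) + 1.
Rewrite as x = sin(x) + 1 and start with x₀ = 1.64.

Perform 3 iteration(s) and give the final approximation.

Equation: x = sin(x) + 1
Fixed-point form: x = sin(x) + 1
x₀ = 1.64

x_1 = g(1.640000) = 1.997606
x_2 = g(1.997606) = 1.910291
x_3 = g(1.910291) = 1.942923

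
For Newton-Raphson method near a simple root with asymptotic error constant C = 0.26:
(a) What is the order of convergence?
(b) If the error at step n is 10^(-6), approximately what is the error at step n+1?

(a) Newton-Raphson has quadratic (order 2) convergence near simple roots.
    This means |e_{n+1}| ≈ C|e_n|².

(b) With |e_n| = 10^(-6) and C = 0.26:
    |e_{n+1}| ≈ 0.26 × (10^(-6))² = 0.26 × 10^(-12)

(a) 2 (quadratic); (b) |e_{n+1}| ≈ 2.600e-13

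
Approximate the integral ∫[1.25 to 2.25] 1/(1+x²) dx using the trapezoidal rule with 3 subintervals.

f(x) = 1/(1+x²)
a = 1.25, b = 2.25, n = 3
h = (b - a)/n = 0.333333

Trapezoidal rule: (h/2)[f(x₀) + 2f(x₁) + 2f(x₂) + ... + f(xₙ)]

x_0 = 1.2500, f(x_0) = 0.390244, coefficient = 1
x_1 = 1.5833, f(x_1) = 0.285149, coefficient = 2
x_2 = 1.9167, f(x_2) = 0.213967, coefficient = 2
x_3 = 2.2500, f(x_3) = 0.164948, coefficient = 1

I ≈ (0.333333/2) × 1.553424 = 0.258904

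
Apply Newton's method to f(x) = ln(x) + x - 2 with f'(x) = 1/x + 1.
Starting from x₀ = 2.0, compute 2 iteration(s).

f(x) = ln(x) + x - 2
f'(x) = 1/x + 1
x₀ = 2.0

Newton-Raphson formula: x_{n+1} = x_n - f(x_n)/f'(x_n)

Iteration 1:
  f(2.000000) = 0.693147
  f'(2.000000) = 1.500000
  x_1 = 2.000000 - 0.693147/1.500000 = 1.537902
Iteration 2:
  f(1.537902) = -0.031679
  f'(1.537902) = 1.650237
  x_2 = 1.537902 - (-0.031679)/1.650237 = 1.557099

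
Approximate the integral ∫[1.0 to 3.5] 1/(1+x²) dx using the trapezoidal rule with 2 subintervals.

f(x) = 1/(1+x²)
a = 1.0, b = 3.5, n = 2
h = (b - a)/n = 1.250000

Trapezoidal rule: (h/2)[f(x₀) + 2f(x₁) + 2f(x₂) + ... + f(xₙ)]

x_0 = 1.0000, f(x_0) = 0.500000, coefficient = 1
x_1 = 2.2500, f(x_1) = 0.164948, coefficient = 2
x_2 = 3.5000, f(x_2) = 0.075472, coefficient = 1

I ≈ (1.250000/2) × 0.905369 = 0.565855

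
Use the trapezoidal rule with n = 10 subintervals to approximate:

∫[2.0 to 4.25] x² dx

f(x) = x²
a = 2.0, b = 4.25, n = 10
h = (b - a)/n = 0.225000

Trapezoidal rule: (h/2)[f(x₀) + 2f(x₁) + 2f(x₂) + ... + f(xₙ)]

x_0 = 2.0000, f(x_0) = 4.000000, coefficient = 1
x_1 = 2.2250, f(x_1) = 4.950625, coefficient = 2
x_2 = 2.4500, f(x_2) = 6.002500, coefficient = 2
x_3 = 2.6750, f(x_3) = 7.155625, coefficient = 2
x_4 = 2.9000, f(x_4) = 8.410000, coefficient = 2
x_5 = 3.1250, f(x_5) = 9.765625, coefficient = 2
x_6 = 3.3500, f(x_6) = 11.222500, coefficient = 2
x_7 = 3.5750, f(x_7) = 12.780625, coefficient = 2
x_8 = 3.8000, f(x_8) = 14.440000, coefficient = 2
x_9 = 4.0250, f(x_9) = 16.200625, coefficient = 2
x_10 = 4.2500, f(x_10) = 18.062500, coefficient = 1

I ≈ (0.225000/2) × 203.918750 = 22.940859
Exact value: 22.921875
Error: 0.018984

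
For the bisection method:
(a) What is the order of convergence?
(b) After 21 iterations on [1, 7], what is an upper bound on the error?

(a) Bisection has linear (order 1) convergence; the error is halved each step.

(b) Error bound = (b-a)/2^n = (7 - 1)/2^{21}
    = 6/2^{21}

(a) 1 (linear); (b) error ≤ 2.86e-06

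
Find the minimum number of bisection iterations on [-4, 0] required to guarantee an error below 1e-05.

We need (b-a)/2^n ≤ 1e-05
(0 - (-4))/2^n ≤ 1e-05
4/2^n ≤ 1e-05
2^n ≥ 400000
n ≥ log₂(400000) = 18.61
n ≥ 19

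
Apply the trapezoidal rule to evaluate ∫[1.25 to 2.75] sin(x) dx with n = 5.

f(x) = sin(x)
a = 1.25, b = 2.75, n = 5
h = (b - a)/n = 0.300000

Trapezoidal rule: (h/2)[f(x₀) + 2f(x₁) + 2f(x₂) + ... + f(xₙ)]

x_0 = 1.2500, f(x_0) = 0.948985, coefficient = 1
x_1 = 1.5500, f(x_1) = 0.999784, coefficient = 2
x_2 = 1.8500, f(x_2) = 0.961275, coefficient = 2
x_3 = 2.1500, f(x_3) = 0.836899, coefficient = 2
x_4 = 2.4500, f(x_4) = 0.637765, coefficient = 2
x_5 = 2.7500, f(x_5) = 0.381661, coefficient = 1

I ≈ (0.300000/2) × 8.202091 = 1.230314
Exact value: 1.239625
Error: 0.009311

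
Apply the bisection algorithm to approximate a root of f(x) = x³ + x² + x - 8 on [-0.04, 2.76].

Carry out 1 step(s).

f(x) = x³ + x² + x - 8
Initial interval: [-0.04, 2.76]

Iteration 1:
  c_1 = (-0.040000 + 2.760000)/2 = 1.360000
  f(c_1) = f(1.360000) = -2.274944
  f(a) × f(c) ≥ 0, new interval: [1.360000, 2.760000]

After 1 iteration(s), the approximation is c_1 = 1.360000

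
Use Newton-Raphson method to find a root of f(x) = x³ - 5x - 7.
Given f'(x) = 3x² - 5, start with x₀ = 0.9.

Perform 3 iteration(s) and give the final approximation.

f(x) = x³ - 5x - 7
f'(x) = 3x² - 5
x₀ = 0.9

Newton-Raphson formula: x_{n+1} = x_n - f(x_n)/f'(x_n)

Iteration 1:
  f(0.900000) = -10.771000
  f'(0.900000) = -2.570000
  x_1 = 0.900000 - (-10.771000)/(-2.570000) = -3.291051
Iteration 2:
  f(-3.291051) = -26.190162
  f'(-3.291051) = 27.493042
  x_2 = -3.291051 - (-26.190162)/27.493042 = -2.338440
Iteration 3:
  f(-2.338440) = -8.095096
  f'(-2.338440) = 11.404905
  x_3 = -2.338440 - (-8.095096)/11.404905 = -1.628649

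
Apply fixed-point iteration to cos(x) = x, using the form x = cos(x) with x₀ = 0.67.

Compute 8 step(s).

Equation: cos(x) = x
Fixed-point form: x = cos(x)
x₀ = 0.67

x_1 = g(0.670000) = 0.783822
x_2 = g(0.783822) = 0.708221
x_3 = g(0.708221) = 0.759521
x_4 = g(0.759521) = 0.725166
x_5 = g(0.725166) = 0.748389
x_6 = g(0.748389) = 0.732786
x_7 = g(0.732786) = 0.743314
x_8 = g(0.743314) = 0.736230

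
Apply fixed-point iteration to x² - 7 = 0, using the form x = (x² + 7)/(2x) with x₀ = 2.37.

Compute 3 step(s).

Equation: x² - 7 = 0
Fixed-point form: x = (x² + 7)/(2x)
x₀ = 2.37

x_1 = g(2.370000) = 2.661793
x_2 = g(2.661793) = 2.645800
x_3 = g(2.645800) = 2.645751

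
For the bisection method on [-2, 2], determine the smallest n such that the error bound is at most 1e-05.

We need (b-a)/2^n ≤ 1e-05
(2 - (-2))/2^n ≤ 1e-05
4/2^n ≤ 1e-05
2^n ≥ 400000
n ≥ log₂(400000) = 18.61
n ≥ 19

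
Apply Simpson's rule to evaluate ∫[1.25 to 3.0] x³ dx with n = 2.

f(x) = x³
a = 1.25, b = 3.0, n = 2
h = (b - a)/n = 0.875000

Simpson's rule: (h/3)[f(x₀) + 4f(x₁) + 2f(x₂) + ... + f(xₙ)]

x_0 = 1.2500, f(x_0) = 1.953125, coefficient = 1
x_1 = 2.1250, f(x_1) = 9.595703, coefficient = 4
x_2 = 3.0000, f(x_2) = 27.000000, coefficient = 1

I ≈ (0.875000/3) × 67.335938 = 19.639648
Exact value: 19.639648
Error: 0.000000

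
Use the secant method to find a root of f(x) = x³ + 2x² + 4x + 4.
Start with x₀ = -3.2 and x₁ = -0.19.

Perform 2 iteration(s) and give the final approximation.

f(x) = x³ + 2x² + 4x + 4
x₀ = -3.2, x₁ = -0.19

Secant formula: x_{n+1} = x_n - f(x_n)(x_n - x_{n-1})/(f(x_n) - f(x_{n-1}))

Iteration 1:
  f(-3.200000) = -21.088000
  f(-0.190000) = 3.305341
  x_2 = -0.190000 - 3.305341×(-0.190000 - (-3.200000))/(3.305341 - (-21.088000))
       = -0.597860
Iteration 2:
  f(-0.190000) = 3.305341
  f(-0.597860) = 2.109735
  x_3 = -0.597860 - 2.109735×(-0.597860 - (-0.190000))/(2.109735 - 3.305341)
       = -1.317560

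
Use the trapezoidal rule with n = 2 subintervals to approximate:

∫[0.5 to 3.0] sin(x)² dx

f(x) = sin(x)²
a = 0.5, b = 3.0, n = 2
h = (b - a)/n = 1.250000

Trapezoidal rule: (h/2)[f(x₀) + 2f(x₁) + 2f(x₂) + ... + f(xₙ)]

x_0 = 0.5000, f(x_0) = 0.229849, coefficient = 1
x_1 = 1.7500, f(x_1) = 0.968228, coefficient = 2
x_2 = 3.0000, f(x_2) = 0.019915, coefficient = 1

I ≈ (1.250000/2) × 2.186220 = 1.366388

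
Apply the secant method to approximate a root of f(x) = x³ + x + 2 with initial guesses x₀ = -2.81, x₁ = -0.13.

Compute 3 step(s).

f(x) = x³ + x + 2
x₀ = -2.81, x₁ = -0.13

Secant formula: x_{n+1} = x_n - f(x_n)(x_n - x_{n-1})/(f(x_n) - f(x_{n-1}))

Iteration 1:
  f(-2.810000) = -22.998041
  f(-0.130000) = 1.867803
  x_2 = -0.130000 - 1.867803×(-0.130000 - (-2.810000))/(1.867803 - (-22.998041))
       = -0.331309
Iteration 2:
  f(-0.130000) = 1.867803
  f(-0.331309) = 1.632325
  x_3 = -0.331309 - 1.632325×(-0.331309 - (-0.130000))/(1.632325 - 1.867803)
       = -1.726774
Iteration 3:
  f(-0.331309) = 1.632325
  f(-1.726774) = -4.875576
  x_4 = -1.726774 - (-4.875576)×(-1.726774 - (-0.331309))/(-4.875576 - 1.632325)
       = -0.681322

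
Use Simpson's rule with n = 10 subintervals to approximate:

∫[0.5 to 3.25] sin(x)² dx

f(x) = sin(x)²
a = 0.5, b = 3.25, n = 10
h = (b - a)/n = 0.275000

Simpson's rule: (h/3)[f(x₀) + 4f(x₁) + 2f(x₂) + ... + f(xₙ)]

x_0 = 0.5000, f(x_0) = 0.229849, coefficient = 1
x_1 = 0.7750, f(x_1) = 0.489603, coefficient = 4
x_2 = 1.0500, f(x_2) = 0.752423, coefficient = 2
x_3 = 1.3250, f(x_3) = 0.940791, coefficient = 4
x_4 = 1.6000, f(x_4) = 0.999147, coefficient = 2
x_5 = 1.8750, f(x_5) = 0.910280, coefficient = 4
x_6 = 2.1500, f(x_6) = 0.700400, coefficient = 2
x_7 = 2.4250, f(x_7) = 0.431411, coefficient = 4
x_8 = 2.7000, f(x_8) = 0.182654, coefficient = 2
x_9 = 2.9750, f(x_9) = 0.027497, coefficient = 4
x_10 = 3.2500, f(x_10) = 0.011706, coefficient = 1

I ≈ (0.275000/3) × 16.709131 = 1.531670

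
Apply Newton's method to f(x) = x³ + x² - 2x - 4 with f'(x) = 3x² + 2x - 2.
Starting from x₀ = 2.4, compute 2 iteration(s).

f(x) = x³ + x² - 2x - 4
f'(x) = 3x² + 2x - 2
x₀ = 2.4

Newton-Raphson formula: x_{n+1} = x_n - f(x_n)/f'(x_n)

Iteration 1:
  f(2.400000) = 10.784000
  f'(2.400000) = 20.080000
  x_1 = 2.400000 - 10.784000/20.080000 = 1.862948
Iteration 2:
  f(1.862948) = 2.210183
  f'(1.862948) = 12.137624
  x_2 = 1.862948 - 2.210183/12.137624 = 1.680855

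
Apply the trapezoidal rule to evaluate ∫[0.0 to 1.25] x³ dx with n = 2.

f(x) = x³
a = 0.0, b = 1.25, n = 2
h = (b - a)/n = 0.625000

Trapezoidal rule: (h/2)[f(x₀) + 2f(x₁) + 2f(x₂) + ... + f(xₙ)]

x_0 = 0.0000, f(x_0) = 0.000000, coefficient = 1
x_1 = 0.6250, f(x_1) = 0.244141, coefficient = 2
x_2 = 1.2500, f(x_2) = 1.953125, coefficient = 1

I ≈ (0.625000/2) × 2.441406 = 0.762939
Exact value: 0.610352
Error: 0.152588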